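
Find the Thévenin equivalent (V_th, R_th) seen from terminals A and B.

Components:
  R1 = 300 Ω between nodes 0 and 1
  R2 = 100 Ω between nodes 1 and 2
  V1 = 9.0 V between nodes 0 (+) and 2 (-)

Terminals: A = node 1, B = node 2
Step 1 — V_th is the open-circuit voltage V_A - V_B (nothing connected across the terminals).
Nodal analysis, taking node 2 as the 0 V reference.
Source V1 fixes V_0 = 9 V.
KCL at each unknown node (sum of currents leaving = 0; resistances in Ω):
  Node 1: (V_1 - 9)/300 + (V_1 - 0)/100 = 0
Collecting terms: 0.01333 × V_1 = 0.03  =>  V_1 = 2.25 V
V_th = V_1 - V_2 = 2.25 - 0 = 2.25 V
Step 2 — R_th: zero the source — replace V1 by a short circuit (node 2 merges into node 0) — and find the resistance seen between A (node 1) and B (node 0).
Reduce the network between node 1 (A) and node 0 (B) by series/parallel combination:
  Rp1 = R1 ‖ R2 (parallel, both between nodes 0 and 1) = 1/(1/300 + 1/100) = 75 Ω
R_th = 75 Ω

Final answer: V_th = 2.25 V, R_th = 75 Ω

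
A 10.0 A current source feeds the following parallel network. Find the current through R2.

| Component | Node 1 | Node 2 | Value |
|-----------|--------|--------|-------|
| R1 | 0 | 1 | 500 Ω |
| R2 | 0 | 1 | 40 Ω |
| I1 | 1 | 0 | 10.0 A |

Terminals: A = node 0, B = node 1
All resistors sit directly between nodes 0 and 1, so they are in parallel and share one voltage V; the full source current 10 A splits among them.
1/R_par = 1/500 + 1/40 = 0.027 S  =>  R_par = 37.04 Ω
V = I × R_par = 10 × 37.04 = 370.4 V
I_R2 = V/R2 = 370.4/40 = 9.259 A

Final answer: 9.259 A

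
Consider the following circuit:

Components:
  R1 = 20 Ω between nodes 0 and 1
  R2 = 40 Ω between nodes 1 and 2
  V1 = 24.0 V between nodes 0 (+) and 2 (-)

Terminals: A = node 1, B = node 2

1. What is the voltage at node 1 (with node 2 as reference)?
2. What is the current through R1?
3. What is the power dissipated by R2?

Nodal analysis, taking node 2 as the 0 V reference.
Source V1 fixes V_0 = 24 V.
KCL at each unknown node (sum of currents leaving = 0; resistances in Ω):
  Node 1: (V_1 - 24)/20 + (V_1 - 0)/40 = 0
Collecting terms: 0.075 × V_1 = 1.2  =>  V_1 = 16 V
Part 1:
  Read off the nodal solution: V_1 = 16 V
Part 2:
  I_R1 = (V_0 - V_1)/R1 = (24 - 16)/20 = 0.4 A
  Magnitude: I_R1 = 0.4 A
Part 3:
  I_R2 = (V_1 - V_2)/R2 = (16 - 0)/40 = 0.4 A
  P_R2 = I_R2² × R2 = (0.4)² × 40 = 6.4 W

Final answers:
1. V_1 = 16 V
2. I_R1 = 0.4 A
3. P_R2 = 6.4 W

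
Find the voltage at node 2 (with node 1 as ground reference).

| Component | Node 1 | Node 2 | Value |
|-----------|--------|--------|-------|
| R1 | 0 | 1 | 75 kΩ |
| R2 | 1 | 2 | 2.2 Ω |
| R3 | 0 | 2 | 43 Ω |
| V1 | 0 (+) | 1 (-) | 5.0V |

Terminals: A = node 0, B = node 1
Nodal analysis, taking node 1 as the 0 V reference.
Source V1 fixes V_0 = 5 V.
KCL at each unknown node (sum of currents leaving = 0; resistances in Ω):
  Node 2: (V_2 - 0)/2.2 + (V_2 - 5)/43 = 0
Collecting terms: 0.4778 × V_2 = 0.1163  =>  V_2 = 0.2434 V
The requested potential is V_2 = 0.2434 V.

Final answer: V_2 = 0.2434 V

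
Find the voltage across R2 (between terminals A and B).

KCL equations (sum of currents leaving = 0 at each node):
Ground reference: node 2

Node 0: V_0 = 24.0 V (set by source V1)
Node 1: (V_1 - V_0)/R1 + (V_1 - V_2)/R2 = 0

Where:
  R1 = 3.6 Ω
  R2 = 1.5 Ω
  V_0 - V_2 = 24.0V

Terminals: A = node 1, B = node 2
R1 and R2 are in series across V1 (node 0 → node 1 → node 2), and the output A–B is taken across R2, so this is a voltage divider.
Series current: I = V1/(R1 + R2) = 24/(3.6 + 1.5) = 24/5.1 = 4.706 A
V_R2 = I × R2 = V1 × R2/(R1 + R2) = 24 × 1.5/5.1 = 7.059 V

Final answer: 7.059 V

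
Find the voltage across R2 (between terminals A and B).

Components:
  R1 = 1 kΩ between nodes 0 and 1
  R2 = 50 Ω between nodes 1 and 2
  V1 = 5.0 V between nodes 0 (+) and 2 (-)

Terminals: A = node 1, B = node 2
R1 and R2 are in series across V1 (node 0 → node 1 → node 2), and the output A–B is taken across R2, so this is a voltage divider.
Series current: I = V1/(R1 + R2) = 5/(1000 + 50) = 5/1050 = 0.004762 A
V_R2 = I × R2 = V1 × R2/(R1 + R2) = 5 × 50/1050 = 0.2381 V

Final answer: 0.2381 V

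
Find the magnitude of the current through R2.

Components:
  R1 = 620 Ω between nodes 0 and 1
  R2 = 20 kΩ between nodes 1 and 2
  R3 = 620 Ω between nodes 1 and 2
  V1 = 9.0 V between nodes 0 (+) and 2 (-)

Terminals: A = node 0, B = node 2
Nodal analysis, taking node 2 as the 0 V reference.
Source V1 fixes V_0 = 9 V.
KCL at each unknown node (sum of currents leaving = 0; resistances in Ω):
  Node 1: (V_1 - 9)/620 + (V_1 - 0)/20000 + (V_1 - 0)/620 = 0
Collecting terms: 0.003276 × V_1 = 0.01452  =>  V_1 = 4.431 V
I_R2 = (V_1 - V_2)/R2 = (4.431 - 0)/20000 = 0.0002216 A
|I_R2| = 0.0002216 A

Final answer: |I_R2| = 0.0002216 A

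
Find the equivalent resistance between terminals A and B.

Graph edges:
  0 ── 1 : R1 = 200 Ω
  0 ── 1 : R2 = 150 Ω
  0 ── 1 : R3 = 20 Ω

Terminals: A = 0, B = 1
Reduce the network between node 0 (A) and node 1 (B) by series/parallel combination:
  Rp1 = R1 ‖ R2 ‖ R3 (parallel, all between nodes 0 and 1) = 1/(1/200 + 1/150 + 1/20) = 16.22 Ω
R_eq = 16.22 Ω

Final answer: 16.22 Ω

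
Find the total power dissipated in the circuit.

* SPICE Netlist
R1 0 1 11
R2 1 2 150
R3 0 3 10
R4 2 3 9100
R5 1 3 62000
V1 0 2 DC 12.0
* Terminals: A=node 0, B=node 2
Nodal analysis, taking node 2 as the 0 V reference.
Source V1 fixes V_0 = 12 V.
KCL at each unknown node (sum of currents leaving = 0; resistances in Ω):
  Node 1: (V_1 - 12)/11 + (V_1 - 0)/150 + (V_1 - V_3)/62000 = 0
  Node 3: (V_3 - 12)/10 + (V_3 - 0)/9100 + (V_3 - V_1)/62000 = 0
Collecting terms (coefficients in siemens):
  0.09759·V_1 - 0.00001613·V_3 = 1.091
  0.1001·V_3 - 0.00001613·V_1 = 1.2
Determinant D = (0.09759)(0.1001) - (-0.00001613)(-0.00001613) = 0.009771
V_1 = [(1.091)(0.1001) - (-0.00001613)(1.2)]/D = 11.18 V
V_3 = [(0.09759)(1.2) - (1.091)(-0.00001613)]/D = 11.99 V
Power in each resistor, P = (ΔV)²/R:
  P_R1 = (12 - 11.18)²/11 = 0.06109 W
  P_R2 = (11.18 - 0)²/150 = 0.8333 W
  P_R3 = (12 - 11.99)²/10 = 0.0000177 W
  P_R4 = (0 - 11.99)²/9100 = 0.01579 W
  P_R5 = (11.18 - 11.99)²/62000 = 0.00001049 W
P_total = P_R1 + P_R2 + P_R3 + P_R4 + P_R5 = 0.9102 W

Final answer: 0.9102 W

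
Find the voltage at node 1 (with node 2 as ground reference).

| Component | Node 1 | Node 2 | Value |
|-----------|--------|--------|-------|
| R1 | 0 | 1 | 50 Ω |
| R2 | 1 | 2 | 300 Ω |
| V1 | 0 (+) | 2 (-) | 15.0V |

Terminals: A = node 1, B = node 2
Nodal analysis, taking node 2 as the 0 V reference.
Source V1 fixes V_0 = 15 V.
KCL at each unknown node (sum of currents leaving = 0; resistances in Ω):
  Node 1: (V_1 - 15)/50 + (V_1 - 0)/300 = 0
Collecting terms: 0.02333 × V_1 = 0.3  =>  V_1 = 12.86 V
The requested potential is V_1 = 12.86 V.

Final answer: V_1 = 12.86 V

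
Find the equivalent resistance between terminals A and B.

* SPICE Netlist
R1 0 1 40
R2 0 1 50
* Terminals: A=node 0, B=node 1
Reduce the network between node 0 (A) and node 1 (B) by series/parallel combination:
  Rp1 = R1 ‖ R2 (parallel, both between nodes 0 and 1) = 1/(1/40 + 1/50) = 22.22 Ω
R_eq = 22.22 Ω

Final answer: 22.22 Ω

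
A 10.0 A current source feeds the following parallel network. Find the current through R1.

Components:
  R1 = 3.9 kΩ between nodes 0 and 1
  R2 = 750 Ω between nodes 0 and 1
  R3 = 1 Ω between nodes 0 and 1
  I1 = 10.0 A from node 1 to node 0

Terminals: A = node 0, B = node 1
All resistors sit directly between nodes 0 and 1, so they are in parallel and share one voltage V; the full source current 10 A splits among them.
1/R_par = 1/3900 + 1/750 + 1/1 = 1.002 S  =>  R_par = 0.9984 Ω
V = I × R_par = 10 × 0.9984 = 9.984 V
I_R1 = V/R1 = 9.984/3900 = 0.00256 A

Final answer: 0.00256 A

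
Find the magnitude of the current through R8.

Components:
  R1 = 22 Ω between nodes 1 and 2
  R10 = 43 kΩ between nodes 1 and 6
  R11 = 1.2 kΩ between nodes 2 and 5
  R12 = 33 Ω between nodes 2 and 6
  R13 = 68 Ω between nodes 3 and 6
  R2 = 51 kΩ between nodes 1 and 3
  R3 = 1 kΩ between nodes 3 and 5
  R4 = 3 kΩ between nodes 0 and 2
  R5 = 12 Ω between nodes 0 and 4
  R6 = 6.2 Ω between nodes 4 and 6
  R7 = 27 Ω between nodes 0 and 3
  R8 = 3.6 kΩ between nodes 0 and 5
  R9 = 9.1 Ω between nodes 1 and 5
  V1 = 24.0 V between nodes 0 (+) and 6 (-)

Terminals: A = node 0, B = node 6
Nodal analysis, taking node 6 as the 0 V reference.
Source V1 fixes V_0 = 24 V.
KCL at each unknown node (sum of currents leaving = 0; resistances in Ω):
  Node 1: (V_1 - V_2)/22 + (V_1 - V_3)/51000 + (V_1 - V_5)/9.1 + (V_1 - 0)/43000 = 0
  Node 2: (V_2 - V_1)/22 + (V_2 - 24)/3000 + (V_2 - V_5)/1200 + (V_2 - 0)/33 = 0
  Node 3: (V_3 - V_1)/51000 + (V_3 - V_5)/1000 + (V_3 - 24)/27 + (V_3 - 0)/68 = 0
  Node 4: (V_4 - 24)/12 + (V_4 - 0)/6.2 = 0
  Node 5: (V_5 - V_3)/1000 + (V_5 - 24)/3600 + (V_5 - V_1)/9.1 + (V_5 - V_2)/1200 = 0
Collecting terms (coefficients in siemens):
  0.1554·V_1 - 0.04545·V_2 - 0.00001961·V_3 - 0.1099·V_5 = 0
  0.07692·V_2 - 0.04545·V_1 - 0.0008333·V_5 = 0.008
  0.05276·V_3 - 0.00001961·V_1 - 0.001·V_5 = 0.8889
  0.2446·V_4 = 2
  0.112·V_5 - 0.1099·V_1 - 0.0008333·V_2 - 0.001·V_3 = 0.006667
Solving these 5 simultaneous equations (Gaussian elimination) gives:
  V_1 = 1.437 V, V_2 = 0.9706 V, V_3 = 16.88 V, V_4 = 8.176 V
  V_5 = 1.627 V
I_R8 = (V_0 - V_5)/R8 = (24 - 1.627)/3600 = 0.006215 A
|I_R8| = 0.006215 A

Final answer: |I_R8| = 0.006215 A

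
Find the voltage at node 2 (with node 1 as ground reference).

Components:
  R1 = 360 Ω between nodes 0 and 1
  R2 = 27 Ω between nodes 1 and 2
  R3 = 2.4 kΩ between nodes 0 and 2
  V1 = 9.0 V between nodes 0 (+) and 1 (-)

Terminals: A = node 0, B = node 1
Nodal analysis, taking node 1 as the 0 V reference.
Source V1 fixes V_0 = 9 V.
KCL at each unknown node (sum of currents leaving = 0; resistances in Ω):
  Node 2: (V_2 - 0)/27 + (V_2 - 9)/2400 = 0
Collecting terms: 0.03745 × V_2 = 0.00375  =>  V_2 = 0.1001 V
The requested potential is V_2 = 0.1001 V.

Final answer: V_2 = 0.1001 V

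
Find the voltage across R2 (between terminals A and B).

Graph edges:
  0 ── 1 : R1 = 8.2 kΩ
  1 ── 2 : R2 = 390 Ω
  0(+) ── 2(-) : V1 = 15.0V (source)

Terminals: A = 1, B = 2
R1 and R2 are in series across V1 (node 0 → node 1 → node 2), and the output A–B is taken across R2, so this is a voltage divider.
Series current: I = V1/(R1 + R2) = 15/(8200 + 390) = 15/8590 = 0.001746 A
V_R2 = I × R2 = V1 × R2/(R1 + R2) = 15 × 390/8590 = 0.681 V

Final answer: 0.681 V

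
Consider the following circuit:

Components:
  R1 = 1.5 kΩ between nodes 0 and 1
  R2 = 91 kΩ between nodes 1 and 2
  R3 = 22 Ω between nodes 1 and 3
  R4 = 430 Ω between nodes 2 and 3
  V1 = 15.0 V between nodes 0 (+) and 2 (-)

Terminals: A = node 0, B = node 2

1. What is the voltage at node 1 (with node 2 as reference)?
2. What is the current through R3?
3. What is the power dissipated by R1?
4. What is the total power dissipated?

Nodal analysis, taking node 2 as the 0 V reference.
Source V1 fixes V_0 = 15 V.
KCL at each unknown node (sum of currents leaving = 0; resistances in Ω):
  Node 1: (V_1 - 15)/1500 + (V_1 - 0)/91000 + (V_1 - V_3)/22 = 0
  Node 3: (V_3 - V_1)/22 + (V_3 - 0)/430 = 0
Collecting terms (coefficients in siemens):
  0.04613·V_1 - 0.04545·V_3 = 0.01
  0.04778·V_3 - 0.04545·V_1 = 0
Determinant D = (0.04613)(0.04778) - (-0.04545)(-0.04545) = 0.0001381
V_1 = [(0.01)(0.04778) - (-0.04545)(0)]/D = 3.46 V
V_3 = [(0.04613)(0) - (0.01)(-0.04545)]/D = 3.292 V
Part 1:
  Read off the nodal solution: V_1 = 3.46 V
Part 2:
  I_R3 = (V_1 - V_3)/R3 = (3.46 - 3.292)/22 = 0.007655 A
  Magnitude: I_R3 = 0.007655 A
Part 3:
  I_R1 = (V_0 - V_1)/R1 = (15 - 3.46)/1500 = 0.007693 A
  P_R1 = I_R1² × R1 = (0.007693)² × 1500 = 0.08878 W
Part 4:
  Power in each resistor, P = (ΔV)²/R:
    P_R1 = (15 - 3.46)²/1500 = 0.08878 W
    P_R2 = (3.46 - 0)²/91000 = 0.0001316 W
    P_R3 = (3.46 - 3.292)²/22 = 0.001289 W
    P_R4 = (0 - 3.292)²/430 = 0.0252 W
  P_total = P_R1 + P_R2 + P_R3 + P_R4 = 0.1154 W

Final answers:
1. V_1 = 3.46 V
2. I_R3 = 0.007655 A
3. P_R1 = 0.08878 W
4. P_total = 0.1154 W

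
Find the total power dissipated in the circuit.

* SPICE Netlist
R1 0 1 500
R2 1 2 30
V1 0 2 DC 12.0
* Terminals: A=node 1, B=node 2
Nodal analysis, taking node 2 as the 0 V reference.
Source V1 fixes V_0 = 12 V.
KCL at each unknown node (sum of currents leaving = 0; resistances in Ω):
  Node 1: (V_1 - 12)/500 + (V_1 - 0)/30 = 0
Collecting terms: 0.03533 × V_1 = 0.024  =>  V_1 = 0.6792 V
Power in each resistor, P = (ΔV)²/R:
  P_R1 = (12 - 0.6792)²/500 = 0.2563 W
  P_R2 = (0.6792 - 0)²/30 = 0.01538 W
P_total = P_R1 + P_R2 = 0.2717 W

Final answer: 0.2717 W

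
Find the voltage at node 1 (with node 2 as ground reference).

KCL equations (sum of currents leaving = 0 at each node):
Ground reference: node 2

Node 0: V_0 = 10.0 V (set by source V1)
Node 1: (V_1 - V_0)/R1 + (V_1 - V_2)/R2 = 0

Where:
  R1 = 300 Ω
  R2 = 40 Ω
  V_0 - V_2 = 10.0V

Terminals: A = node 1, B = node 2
Nodal analysis, taking node 2 as the 0 V reference.
Source V1 fixes V_0 = 10 V.
KCL at each unknown node (sum of currents leaving = 0; resistances in Ω):
  Node 1: (V_1 - 10)/300 + (V_1 - 0)/40 = 0
Collecting terms: 0.02833 × V_1 = 0.03333  =>  V_1 = 1.176 V
The requested potential is V_1 = 1.176 V.

Final answer: V_1 = 1.176 V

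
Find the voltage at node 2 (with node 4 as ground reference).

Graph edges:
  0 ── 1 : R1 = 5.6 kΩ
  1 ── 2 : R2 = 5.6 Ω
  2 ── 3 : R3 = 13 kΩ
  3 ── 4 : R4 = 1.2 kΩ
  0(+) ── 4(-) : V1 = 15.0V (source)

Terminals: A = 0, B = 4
Nodal analysis, taking node 4 as the 0 V reference.
Source V1 fixes V_0 = 15 V.
KCL at each unknown node (sum of currents leaving = 0; resistances in Ω):
  Node 1: (V_1 - 15)/5600 + (V_1 - V_2)/5.6 = 0
  Node 2: (V_2 - V_1)/5.6 + (V_2 - V_3)/13000 = 0
  Node 3: (V_3 - V_2)/13000 + (V_3 - 0)/1200 = 0
Collecting terms (coefficients in siemens):
  0.1787·V_1 - 0.1786·V_2 = 0.002679
  0.1786·V_2 - 0.1786·V_1 - 0.00007692·V_3 = 0
  0.0009103·V_3 - 0.00007692·V_2 = 0
Solving these 3 simultaneous equations (Gaussian elimination) gives:
  V_1 = 10.76 V, V_2 = 10.75 V, V_3 = 0.9088 V
The requested potential is V_2 = 10.75 V.

Final answer: V_2 = 10.75 V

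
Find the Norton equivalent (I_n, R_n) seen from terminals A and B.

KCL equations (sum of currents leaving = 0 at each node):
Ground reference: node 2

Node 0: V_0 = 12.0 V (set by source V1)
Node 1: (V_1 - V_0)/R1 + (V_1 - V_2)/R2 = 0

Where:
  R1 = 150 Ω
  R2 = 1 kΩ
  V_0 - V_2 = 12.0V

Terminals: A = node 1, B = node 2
Find the Thévenin equivalent first; then I_n = V_th/R_th and R_n = R_th.
Step 1 — V_th is the open-circuit voltage V_A - V_B (nothing connected across the terminals).
Nodal analysis, taking node 2 as the 0 V reference.
Source V1 fixes V_0 = 12 V.
KCL at each unknown node (sum of currents leaving = 0; resistances in Ω):
  Node 1: (V_1 - 12)/150 + (V_1 - 0)/1000 = 0
Collecting terms: 0.007667 × V_1 = 0.08  =>  V_1 = 10.43 V
V_th = V_1 - V_2 = 10.43 - 0 = 10.43 V
Step 2 — R_th: zero the source — replace V1 by a short circuit (node 2 merges into node 0) — and find the resistance seen between A (node 1) and B (node 0).
Reduce the network between node 1 (A) and node 0 (B) by series/parallel combination:
  Rp1 = R1 ‖ R2 (parallel, both between nodes 0 and 1) = 1/(1/150 + 1/1000) = 130.4 Ω
R_th = 130.4 Ω
I_n = V_th/R_th = 10.43/130.4 = 0.08 A, and R_n = R_th = 130.4 Ω

Final answer: I_n = 0.08 A, R_n = 130.4 Ω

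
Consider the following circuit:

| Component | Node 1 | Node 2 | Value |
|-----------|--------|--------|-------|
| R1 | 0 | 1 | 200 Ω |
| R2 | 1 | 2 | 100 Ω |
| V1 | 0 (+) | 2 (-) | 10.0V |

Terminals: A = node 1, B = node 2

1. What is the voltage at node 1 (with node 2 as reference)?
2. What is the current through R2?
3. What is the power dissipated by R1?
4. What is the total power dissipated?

Nodal analysis, taking node 2 as the 0 V reference.
Source V1 fixes V_0 = 10 V.
KCL at each unknown node (sum of currents leaving = 0; resistances in Ω):
  Node 1: (V_1 - 10)/200 + (V_1 - 0)/100 = 0
Collecting terms: 0.015 × V_1 = 0.05  =>  V_1 = 3.333 V
Part 1:
  Read off the nodal solution: V_1 = 3.333 V
Part 2:
  I_R2 = (V_1 - V_2)/R2 = (3.333 - 0)/100 = 0.03333 A
  Magnitude: I_R2 = 0.03333 A
Part 3:
  I_R1 = (V_0 - V_1)/R1 = (10 - 3.333)/200 = 0.03333 A
  P_R1 = I_R1² × R1 = (0.03333)² × 200 = 0.2222 W
Part 4:
  Power in each resistor, P = (ΔV)²/R:
    P_R1 = (10 - 3.333)²/200 = 0.2222 W
    P_R2 = (3.333 - 0)²/100 = 0.1111 W
  P_total = P_R1 + P_R2 = 0.3333 W

Final answers:
1. V_1 = 3.333 V
2. I_R2 = 0.03333 A
3. P_R1 = 0.2222 W
4. P_total = 0.3333 W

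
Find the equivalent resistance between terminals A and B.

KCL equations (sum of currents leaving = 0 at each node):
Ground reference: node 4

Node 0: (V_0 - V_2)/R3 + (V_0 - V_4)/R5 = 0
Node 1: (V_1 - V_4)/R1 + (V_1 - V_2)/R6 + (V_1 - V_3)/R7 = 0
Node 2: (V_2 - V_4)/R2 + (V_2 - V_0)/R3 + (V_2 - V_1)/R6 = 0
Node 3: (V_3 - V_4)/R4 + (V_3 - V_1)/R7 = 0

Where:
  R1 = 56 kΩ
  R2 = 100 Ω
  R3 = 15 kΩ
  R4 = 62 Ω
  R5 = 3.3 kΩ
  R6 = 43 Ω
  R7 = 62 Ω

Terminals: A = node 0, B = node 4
Reduce the network between node 0 (A) and node 4 (B) by series/parallel combination:
  Rs1 = R7 + R4 (series, joined only at node 3) = 62 + 62 = 124 Ω
  Rp1 = R1 ‖ Rs1 (parallel, both between nodes 1 and 4) = 1/(1/56000 + 1/124) = 123.7 Ω
  Rs2 = R6 + Rp1 (series, joined only at node 1) = 43 + 123.7 = 166.7 Ω
  Rp2 = R2 ‖ Rs2 (parallel, both between nodes 2 and 4) = 1/(1/100 + 1/166.7) = 62.51 Ω
  Rs3 = R3 + Rp2 (series, joined only at node 2) = 15000 + 62.51 = 15060 Ω
  Rp3 = R5 ‖ Rs3 (parallel, both between nodes 0 and 4) = 1/(1/3300 + 1/15060) = 2707 Ω
R_eq = 2.707 kΩ

Final answer: 2.707 kΩ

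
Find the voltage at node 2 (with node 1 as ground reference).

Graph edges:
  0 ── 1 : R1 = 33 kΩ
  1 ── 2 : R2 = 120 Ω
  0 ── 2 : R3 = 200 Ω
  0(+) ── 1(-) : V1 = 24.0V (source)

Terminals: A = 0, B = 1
Nodal analysis, taking node 1 as the 0 V reference.
Source V1 fixes V_0 = 24 V.
KCL at each unknown node (sum of currents leaving = 0; resistances in Ω):
  Node 2: (V_2 - 0)/120 + (V_2 - 24)/200 = 0
Collecting terms: 0.01333 × V_2 = 0.12  =>  V_2 = 9 V
The requested potential is V_2 = 9 V.

Final answer: V_2 = 9 V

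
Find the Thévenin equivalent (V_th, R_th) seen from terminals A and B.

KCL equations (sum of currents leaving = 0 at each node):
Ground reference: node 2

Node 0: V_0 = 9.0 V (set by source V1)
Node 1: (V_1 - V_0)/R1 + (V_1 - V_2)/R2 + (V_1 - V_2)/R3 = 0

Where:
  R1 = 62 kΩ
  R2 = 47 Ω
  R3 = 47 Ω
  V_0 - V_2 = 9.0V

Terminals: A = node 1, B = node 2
Step 1 — V_th is the open-circuit voltage V_A - V_B (nothing connected across the terminals).
Nodal analysis, taking node 2 as the 0 V reference.
Source V1 fixes V_0 = 9 V.
KCL at each unknown node (sum of currents leaving = 0; resistances in Ω):
  Node 1: (V_1 - 9)/62000 + (V_1 - 0)/47 + (V_1 - 0)/47 = 0
Collecting terms: 0.04257 × V_1 = 0.0001452  =>  V_1 = 0.00341 V
V_th = V_1 - V_2 = 0.00341 - 0 = 0.00341 V
Step 2 — R_th: zero the source — replace V1 by a short circuit (node 2 merges into node 0) — and find the resistance seen between A (node 1) and B (node 0).
Reduce the network between node 1 (A) and node 0 (B) by series/parallel combination:
  Rp1 = R1 ‖ R2 ‖ R3 (parallel, all between nodes 0 and 1) = 1/(1/62000 + 1/47 + 1/47) = 23.49 Ω
R_th = 23.49 Ω

Final answer: V_th = 0.00341 V, R_th = 23.49 Ω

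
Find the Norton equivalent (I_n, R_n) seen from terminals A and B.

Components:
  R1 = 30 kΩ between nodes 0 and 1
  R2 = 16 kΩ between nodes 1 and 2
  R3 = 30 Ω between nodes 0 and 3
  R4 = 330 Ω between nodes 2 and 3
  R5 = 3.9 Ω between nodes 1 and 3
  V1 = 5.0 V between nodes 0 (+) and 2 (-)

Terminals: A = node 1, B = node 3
Find the Thévenin equivalent first; then I_n = V_th/R_th and R_n = R_th.
Step 1 — V_th is the open-circuit voltage V_A - V_B (nothing connected across the terminals).
Nodal analysis, taking node 2 as the 0 V reference.
Source V1 fixes V_0 = 5 V.
KCL at each unknown node (sum of currents leaving = 0; resistances in Ω):
  Node 1: (V_1 - 5)/30000 + (V_1 - 0)/16000 + (V_1 - V_3)/3.9 = 0
  Node 3: (V_3 - 5)/30 + (V_3 - 0)/330 + (V_3 - V_1)/3.9 = 0
Collecting terms (coefficients in siemens):
  0.2565·V_1 - 0.2564·V_3 = 0.0001667
  0.2928·V_3 - 0.2564·V_1 = 0.1667
Determinant D = (0.2565)(0.2928) - (-0.2564)(-0.2564) = 0.009352
V_1 = [(0.0001667)(0.2928) - (-0.2564)(0.1667)]/D = 4.575 V
V_3 = [(0.2565)(0.1667) - (0.0001667)(-0.2564)]/D = 4.576 V
V_th = V_1 - V_3 = 4.575 - 4.576 = -0.00106 V
Step 2 — R_th: zero the source — replace V1 by a short circuit (node 2 merges into node 0) — and find the resistance seen between A (node 1) and B (node 3).
Reduce the network between node 1 (A) and node 3 (B) by series/parallel combination:
  Rp1 = R1 ‖ R2 (parallel, both between nodes 0 and 1) = 1/(1/30000 + 1/16000) = 10430 Ω
  Rp2 = R3 ‖ R4 (parallel, both between nodes 0 and 3) = 1/(1/30 + 1/330) = 27.5 Ω
  Rs1 = Rp1 + Rp2 (series, joined only at node 0) = 10430 + 27.5 = 10460 Ω
  Rp3 = R5 ‖ Rs1 (parallel, both between nodes 1 and 3) = 1/(1/3.9 + 1/10460) = 3.899 Ω
R_th = 3.899 Ω
I_n = V_th/R_th = -0.00106/3.899 = -0.0002719 A, and R_n = R_th = 3.899 Ω

Final answer: I_n = -0.0002719 A, R_n = 3.899 Ω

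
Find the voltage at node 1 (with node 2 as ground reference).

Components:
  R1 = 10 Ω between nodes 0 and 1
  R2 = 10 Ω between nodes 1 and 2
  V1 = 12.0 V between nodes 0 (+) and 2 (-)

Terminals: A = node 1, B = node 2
Nodal analysis, taking node 2 as the 0 V reference.
Source V1 fixes V_0 = 12 V.
KCL at each unknown node (sum of currents leaving = 0; resistances in Ω):
  Node 1: (V_1 - 12)/10 + (V_1 - 0)/10 = 0
Collecting terms: 0.2 × V_1 = 1.2  =>  V_1 = 6 V
The requested potential is V_1 = 6 V.

Final answer: V_1 = 6 V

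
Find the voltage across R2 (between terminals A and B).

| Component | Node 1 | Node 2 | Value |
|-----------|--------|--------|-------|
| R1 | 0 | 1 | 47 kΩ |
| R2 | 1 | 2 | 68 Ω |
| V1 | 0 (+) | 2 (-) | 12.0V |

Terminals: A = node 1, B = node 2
R1 and R2 are in series across V1 (node 0 → node 1 → node 2), and the output A–B is taken across R2, so this is a voltage divider.
Series current: I = V1/(R1 + R2) = 12/(47000 + 68) = 12/47070 = 0.000255 A
V_R2 = I × R2 = V1 × R2/(R1 + R2) = 12 × 68/47070 = 0.01734 V

Final answer: 0.01734 V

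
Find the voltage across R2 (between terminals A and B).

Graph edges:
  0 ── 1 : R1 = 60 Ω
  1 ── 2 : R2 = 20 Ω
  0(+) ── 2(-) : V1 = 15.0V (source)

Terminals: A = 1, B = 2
R1 and R2 are in series across V1 (node 0 → node 1 → node 2), and the output A–B is taken across R2, so this is a voltage divider.
Series current: I = V1/(R1 + R2) = 15/(60 + 20) = 15/80 = 0.1875 A
V_R2 = I × R2 = V1 × R2/(R1 + R2) = 15 × 20/80 = 3.75 V

Final answer: 3.75 V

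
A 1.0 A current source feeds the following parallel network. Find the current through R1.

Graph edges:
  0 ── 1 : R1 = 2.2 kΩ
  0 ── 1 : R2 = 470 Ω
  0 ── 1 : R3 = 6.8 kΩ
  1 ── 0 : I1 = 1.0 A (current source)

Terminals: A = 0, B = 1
All resistors sit directly between nodes 0 and 1, so they are in parallel and share one voltage V; the full source current 1 A splits among them.
1/R_par = 1/2200 + 1/470 + 1/6800 = 0.002729 S  =>  R_par = 366.4 Ω
V = I × R_par = 1 × 366.4 = 366.4 V
I_R1 = V/R1 = 366.4/2200 = 0.1665 A

Final answer: 0.1665 A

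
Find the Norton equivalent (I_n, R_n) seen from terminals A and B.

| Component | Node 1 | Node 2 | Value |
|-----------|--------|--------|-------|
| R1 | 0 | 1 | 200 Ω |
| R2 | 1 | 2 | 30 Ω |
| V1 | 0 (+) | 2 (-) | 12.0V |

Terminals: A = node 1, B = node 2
Find the Thévenin equivalent first; then I_n = V_th/R_th and R_n = R_th.
Step 1 — V_th is the open-circuit voltage V_A - V_B (nothing connected across the terminals).
Nodal analysis, taking node 2 as the 0 V reference.
Source V1 fixes V_0 = 12 V.
KCL at each unknown node (sum of currents leaving = 0; resistances in Ω):
  Node 1: (V_1 - 12)/200 + (V_1 - 0)/30 = 0
Collecting terms: 0.03833 × V_1 = 0.06  =>  V_1 = 1.565 V
V_th = V_1 - V_2 = 1.565 - 0 = 1.565 V
Step 2 — R_th: zero the source — replace V1 by a short circuit (node 2 merges into node 0) — and find the resistance seen between A (node 1) and B (node 0).
Reduce the network between node 1 (A) and node 0 (B) by series/parallel combination:
  Rp1 = R1 ‖ R2 (parallel, both between nodes 0 and 1) = 1/(1/200 + 1/30) = 26.09 Ω
R_th = 26.09 Ω
I_n = V_th/R_th = 1.565/26.09 = 0.06 A, and R_n = R_th = 26.09 Ω

Final answer: I_n = 0.06 A, R_n = 26.09 Ω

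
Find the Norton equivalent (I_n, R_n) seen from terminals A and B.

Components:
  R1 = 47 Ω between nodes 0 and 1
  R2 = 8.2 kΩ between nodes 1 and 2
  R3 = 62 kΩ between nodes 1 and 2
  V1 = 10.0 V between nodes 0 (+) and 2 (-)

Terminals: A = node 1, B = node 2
Find the Thévenin equivalent first; then I_n = V_th/R_th and R_n = R_th.
Step 1 — V_th is the open-circuit voltage V_A - V_B (nothing connected across the terminals).
Nodal analysis, taking node 2 as the 0 V reference.
Source V1 fixes V_0 = 10 V.
KCL at each unknown node (sum of currents leaving = 0; resistances in Ω):
  Node 1: (V_1 - 10)/47 + (V_1 - 0)/8200 + (V_1 - 0)/62000 = 0
Collecting terms: 0.02141 × V_1 = 0.2128  =>  V_1 = 9.936 V
V_th = V_1 - V_2 = 9.936 - 0 = 9.936 V
Step 2 — R_th: zero the source — replace V1 by a short circuit (node 2 merges into node 0) — and find the resistance seen between A (node 1) and B (node 0).
Reduce the network between node 1 (A) and node 0 (B) by series/parallel combination:
  Rp1 = R1 ‖ R2 ‖ R3 (parallel, all between nodes 0 and 1) = 1/(1/47 + 1/8200 + 1/62000) = 46.7 Ω
R_th = 46.7 Ω
I_n = V_th/R_th = 9.936/46.7 = 0.2128 A, and R_n = R_th = 46.7 Ω

Final answer: I_n = 0.2128 A, R_n = 46.7 Ω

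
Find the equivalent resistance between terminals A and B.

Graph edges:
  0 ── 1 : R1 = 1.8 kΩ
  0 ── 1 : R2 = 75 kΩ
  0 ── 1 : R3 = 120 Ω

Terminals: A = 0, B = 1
Reduce the network between node 0 (A) and node 1 (B) by series/parallel combination:
  Rp1 = R1 ‖ R2 ‖ R3 (parallel, all between nodes 0 and 1) = 1/(1/1800 + 1/75000 + 1/120) = 112.3 Ω
R_eq = 112.3 Ω

Final answer: 112.3 Ω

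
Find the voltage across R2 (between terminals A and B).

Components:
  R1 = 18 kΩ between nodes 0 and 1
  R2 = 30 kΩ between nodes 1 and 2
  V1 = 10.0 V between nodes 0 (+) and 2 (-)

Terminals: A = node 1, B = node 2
R1 and R2 are in series across V1 (node 0 → node 1 → node 2), and the output A–B is taken across R2, so this is a voltage divider.
Series current: I = V1/(R1 + R2) = 10/(18000 + 30000) = 10/48000 = 0.0002083 A
V_R2 = I × R2 = V1 × R2/(R1 + R2) = 10 × 30000/48000 = 6.25 V

Final answer: 6.25 V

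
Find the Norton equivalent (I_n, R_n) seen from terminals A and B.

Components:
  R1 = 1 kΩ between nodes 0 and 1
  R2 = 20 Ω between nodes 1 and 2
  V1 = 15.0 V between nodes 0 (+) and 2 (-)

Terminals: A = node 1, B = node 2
Find the Thévenin equivalent first; then I_n = V_th/R_th and R_n = R_th.
Step 1 — V_th is the open-circuit voltage V_A - V_B (nothing connected across the terminals).
Nodal analysis, taking node 2 as the 0 V reference.
Source V1 fixes V_0 = 15 V.
KCL at each unknown node (sum of currents leaving = 0; resistances in Ω):
  Node 1: (V_1 - 15)/1000 + (V_1 - 0)/20 = 0
Collecting terms: 0.051 × V_1 = 0.015  =>  V_1 = 0.2941 V
V_th = V_1 - V_2 = 0.2941 - 0 = 0.2941 V
Step 2 — R_th: zero the source — replace V1 by a short circuit (node 2 merges into node 0) — and find the resistance seen between A (node 1) and B (node 0).
Reduce the network between node 1 (A) and node 0 (B) by series/parallel combination:
  Rp1 = R1 ‖ R2 (parallel, both between nodes 0 and 1) = 1/(1/1000 + 1/20) = 19.61 Ω
R_th = 19.61 Ω
I_n = V_th/R_th = 0.2941/19.61 = 0.015 A, and R_n = R_th = 19.61 Ω

Final answer: I_n = 0.015 A, R_n = 19.61 Ω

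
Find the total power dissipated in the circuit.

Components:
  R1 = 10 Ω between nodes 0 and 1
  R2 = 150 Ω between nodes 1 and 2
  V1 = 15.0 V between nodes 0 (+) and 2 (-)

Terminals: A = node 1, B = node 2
Nodal analysis, taking node 2 as the 0 V reference.
Source V1 fixes V_0 = 15 V.
KCL at each unknown node (sum of currents leaving = 0; resistances in Ω):
  Node 1: (V_1 - 15)/10 + (V_1 - 0)/150 = 0
Collecting terms: 0.1067 × V_1 = 1.5  =>  V_1 = 14.06 V
Power in each resistor, P = (ΔV)²/R:
  P_R1 = (15 - 14.06)²/10 = 0.08789 W
  P_R2 = (14.06 - 0)²/150 = 1.318 W
P_total = P_R1 + P_R2 = 1.406 W

Final answer: 1.406 W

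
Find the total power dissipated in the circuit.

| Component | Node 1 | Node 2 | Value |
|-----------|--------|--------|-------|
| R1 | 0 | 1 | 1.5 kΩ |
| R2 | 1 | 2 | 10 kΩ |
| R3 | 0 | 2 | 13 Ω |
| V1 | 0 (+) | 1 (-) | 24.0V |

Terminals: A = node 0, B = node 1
Nodal analysis, taking node 1 as the 0 V reference.
Source V1 fixes V_0 = 24 V.
KCL at each unknown node (sum of currents leaving = 0; resistances in Ω):
  Node 2: (V_2 - 0)/10000 + (V_2 - 24)/13 = 0
Collecting terms: 0.07702 × V_2 = 1.846  =>  V_2 = 23.97 V
Power in each resistor, P = (ΔV)²/R:
  P_R1 = (24 - 0)²/1500 = 0.384 W
  P_R2 = (0 - 23.97)²/10000 = 0.05745 W
  P_R3 = (24 - 23.97)²/13 = 0.00007469 W
P_total = P_R1 + P_R2 + P_R3 = 0.4415 W

Final answer: 0.4415 W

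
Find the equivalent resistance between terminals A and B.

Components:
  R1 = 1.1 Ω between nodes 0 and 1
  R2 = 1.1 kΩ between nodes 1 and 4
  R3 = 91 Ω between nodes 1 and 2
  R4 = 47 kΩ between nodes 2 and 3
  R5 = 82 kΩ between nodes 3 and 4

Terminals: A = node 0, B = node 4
Reduce the network between node 0 (A) and node 4 (B) by series/parallel combination:
  Rs1 = R3 + R4 (series, joined only at node 2) = 91 + 47000 = 47090 Ω
  Rs2 = R5 + Rs1 (series, joined only at node 3) = 82000 + 47090 = 129100 Ω
  Rp1 = R2 ‖ Rs2 (parallel, both between nodes 1 and 4) = 1/(1/1100 + 1/129100) = 1091 Ω
  Rs3 = R1 + Rp1 (series, joined only at node 1) = 1.1 + 1091 = 1092 Ω
R_eq = 1.092 kΩ

Final answer: 1.092 kΩ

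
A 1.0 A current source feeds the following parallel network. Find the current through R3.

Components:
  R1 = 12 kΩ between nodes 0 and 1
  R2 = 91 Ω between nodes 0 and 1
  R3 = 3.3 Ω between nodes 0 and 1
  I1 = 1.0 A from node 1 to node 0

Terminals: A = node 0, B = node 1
All resistors sit directly between nodes 0 and 1, so they are in parallel and share one voltage V; the full source current 1 A splits among them.
1/R_par = 1/12000 + 1/91 + 1/3.3 = 0.3141 S  =>  R_par = 3.184 Ω
V = I × R_par = 1 × 3.184 = 3.184 V
I_R3 = V/R3 = 3.184/3.3 = 0.9647 A

Final answer: 0.9647 A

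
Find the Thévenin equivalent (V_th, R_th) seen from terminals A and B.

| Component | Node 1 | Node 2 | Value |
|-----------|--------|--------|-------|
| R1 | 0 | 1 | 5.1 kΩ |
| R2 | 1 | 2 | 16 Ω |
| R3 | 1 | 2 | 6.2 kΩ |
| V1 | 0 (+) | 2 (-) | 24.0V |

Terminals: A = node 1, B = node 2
Step 1 — V_th is the open-circuit voltage V_A - V_B (nothing connected across the terminals).
Nodal analysis, taking node 2 as the 0 V reference.
Source V1 fixes V_0 = 24 V.
KCL at each unknown node (sum of currents leaving = 0; resistances in Ω):
  Node 1: (V_1 - 24)/5100 + (V_1 - 0)/16 + (V_1 - 0)/6200 = 0
Collecting terms: 0.06286 × V_1 = 0.004706  =>  V_1 = 0.07487 V
V_th = V_1 - V_2 = 0.07487 - 0 = 0.07487 V
Step 2 — R_th: zero the source — replace V1 by a short circuit (node 2 merges into node 0) — and find the resistance seen between A (node 1) and B (node 0).
Reduce the network between node 1 (A) and node 0 (B) by series/parallel combination:
  Rp1 = R1 ‖ R2 ‖ R3 (parallel, all between nodes 0 and 1) = 1/(1/5100 + 1/16 + 1/6200) = 15.91 Ω
R_th = 15.91 Ω

Final answer: V_th = 0.07487 V, R_th = 15.91 Ω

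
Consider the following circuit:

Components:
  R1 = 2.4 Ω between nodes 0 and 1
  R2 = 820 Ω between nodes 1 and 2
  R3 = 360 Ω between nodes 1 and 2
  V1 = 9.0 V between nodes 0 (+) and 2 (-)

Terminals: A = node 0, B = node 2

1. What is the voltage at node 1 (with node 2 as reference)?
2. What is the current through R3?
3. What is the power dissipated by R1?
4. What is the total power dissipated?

Nodal analysis, taking node 2 as the 0 V reference.
Source V1 fixes V_0 = 9 V.
KCL at each unknown node (sum of currents leaving = 0; resistances in Ω):
  Node 1: (V_1 - 9)/2.4 + (V_1 - 0)/820 + (V_1 - 0)/360 = 0
Collecting terms: 0.4207 × V_1 = 3.75  =>  V_1 = 8.914 V
Part 1:
  Read off the nodal solution: V_1 = 8.914 V
Part 2:
  I_R3 = (V_1 - V_2)/R3 = (8.914 - 0)/360 = 0.02476 A
  Magnitude: I_R3 = 0.02476 A
Part 3:
  I_R1 = (V_0 - V_1)/R1 = (9 - 8.914)/2.4 = 0.03563 A
  P_R1 = I_R1² × R1 = (0.03563)² × 2.4 = 0.003047 W
Part 4:
  Power in each resistor, P = (ΔV)²/R:
    P_R1 = (9 - 8.914)²/2.4 = 0.003047 W
    P_R2 = (8.914 - 0)²/820 = 0.09691 W
    P_R3 = (8.914 - 0)²/360 = 0.2207 W
  P_total = P_R1 + P_R2 + P_R3 = 0.3207 W

Final answers:
1. V_1 = 8.914 V
2. I_R3 = 0.02476 A
3. P_R1 = 0.003047 W
4. P_total = 0.3207 W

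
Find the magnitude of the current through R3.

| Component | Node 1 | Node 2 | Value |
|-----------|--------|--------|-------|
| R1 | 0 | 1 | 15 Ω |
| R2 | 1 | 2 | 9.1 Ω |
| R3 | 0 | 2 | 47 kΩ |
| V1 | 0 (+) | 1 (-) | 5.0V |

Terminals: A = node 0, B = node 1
Nodal analysis, taking node 1 as the 0 V reference.
Source V1 fixes V_0 = 5 V.
KCL at each unknown node (sum of currents leaving = 0; resistances in Ω):
  Node 2: (V_2 - 0)/9.1 + (V_2 - 5)/47000 = 0
Collecting terms: 0.1099 × V_2 = 0.0001064  =>  V_2 = 0.0009679 V
I_R3 = (V_0 - V_2)/R3 = (5 - 0.0009679)/47000 = 0.0001064 A
|I_R3| = 0.0001064 A

Final answer: |I_R3| = 0.0001064 A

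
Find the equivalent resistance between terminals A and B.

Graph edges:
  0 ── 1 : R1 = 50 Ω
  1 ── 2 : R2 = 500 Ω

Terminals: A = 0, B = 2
Reduce the network between node 0 (A) and node 2 (B) by series/parallel combination:
  Rs1 = R1 + R2 (series, joined only at node 1) = 50 + 500 = 550 Ω
R_eq = 550 Ω

Final answer: 550 Ω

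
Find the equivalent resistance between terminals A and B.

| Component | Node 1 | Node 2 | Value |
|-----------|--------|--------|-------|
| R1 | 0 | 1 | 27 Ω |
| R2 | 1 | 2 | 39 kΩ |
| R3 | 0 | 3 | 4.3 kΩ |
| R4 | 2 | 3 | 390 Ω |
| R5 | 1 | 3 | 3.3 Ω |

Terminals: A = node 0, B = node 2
The network is not a plain series/parallel combination. Inject a 1 A test current into terminal A (node 0) and return it from terminal B (node 2); then R_eq = V_A / (1 A).
Nodal analysis, taking node 2 as the 0 V reference.
Current source I_test pushes 1 A into node 0 and draws it out of node 2.
KCL at each unknown node (sum of currents leaving = 0; resistances in Ω):
  Node 0: (V_0 - V_1)/27 + (V_0 - V_3)/4300 - 1 = 0
  Node 1: (V_1 - V_0)/27 + (V_1 - 0)/39000 + (V_1 - V_3)/3.3 = 0
  Node 3: (V_3 - V_0)/4300 + (V_3 - V_1)/3.3 + (V_3 - 0)/390 = 0
Collecting terms (coefficients in siemens):
  0.03727·V_0 - 0.03704·V_1 - 0.0002326·V_3 = 1
  0.3401·V_1 - 0.03704·V_0 - 0.303·V_3 = 0
  0.3058·V_3 - 0.0002326·V_0 - 0.303·V_1 = 0
Solving these 3 simultaneous equations (Gaussian elimination) gives:
  V_0 = 416.2 V, V_1 = 389.4 V, V_3 = 386.1 V
R_eq = V_0 / 1 A = 416.2 Ω

Final answer: 416.2 Ω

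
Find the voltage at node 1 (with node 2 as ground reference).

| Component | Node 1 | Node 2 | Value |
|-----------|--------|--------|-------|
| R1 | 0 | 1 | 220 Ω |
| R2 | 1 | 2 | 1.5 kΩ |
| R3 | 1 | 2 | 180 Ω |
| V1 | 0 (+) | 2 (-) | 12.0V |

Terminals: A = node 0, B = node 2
Nodal analysis, taking node 2 as the 0 V reference.
Source V1 fixes V_0 = 12 V.
KCL at each unknown node (sum of currents leaving = 0; resistances in Ω):
  Node 1: (V_1 - 12)/220 + (V_1 - 0)/1500 + (V_1 - 0)/180 = 0
Collecting terms: 0.01077 × V_1 = 0.05455  =>  V_1 = 5.066 V
The requested potential is V_1 = 5.066 V.

Final answer: V_1 = 5.066 V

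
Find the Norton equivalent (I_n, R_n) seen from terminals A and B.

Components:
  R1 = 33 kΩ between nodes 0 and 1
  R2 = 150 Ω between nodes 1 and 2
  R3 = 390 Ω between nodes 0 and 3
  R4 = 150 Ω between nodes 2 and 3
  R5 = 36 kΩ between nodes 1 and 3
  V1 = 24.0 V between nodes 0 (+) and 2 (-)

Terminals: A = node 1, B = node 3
Find the Thévenin equivalent first; then I_n = V_th/R_th and R_n = R_th.
Step 1 — V_th is the open-circuit voltage V_A - V_B (nothing connected across the terminals).
Nodal analysis, taking node 2 as the 0 V reference.
Source V1 fixes V_0 = 24 V.
KCL at each unknown node (sum of currents leaving = 0; resistances in Ω):
  Node 1: (V_1 - 24)/33000 + (V_1 - 0)/150 + (V_1 - V_3)/36000 = 0
  Node 3: (V_3 - 24)/390 + (V_3 - 0)/150 + (V_3 - V_1)/36000 = 0
Collecting terms (coefficients in siemens):
  0.006725·V_1 - 0.00002778·V_3 = 0.0007273
  0.009259·V_3 - 0.00002778·V_1 = 0.06154
Determinant D = (0.006725)(0.009259) - (-0.00002778)(-0.00002778) = 0.00006226
V_1 = [(0.0007273)(0.009259) - (-0.00002778)(0.06154)]/D = 0.1356 V
V_3 = [(0.006725)(0.06154) - (0.0007273)(-0.00002778)]/D = 6.647 V
V_th = V_1 - V_3 = 0.1356 - 6.647 = -6.511 V
Step 2 — R_th: zero the source — replace V1 by a short circuit (node 2 merges into node 0) — and find the resistance seen between A (node 1) and B (node 3).
Reduce the network between node 1 (A) and node 3 (B) by series/parallel combination:
  Rp1 = R1 ‖ R2 (parallel, both between nodes 0 and 1) = 1/(1/33000 + 1/150) = 149.3 Ω
  Rp2 = R3 ‖ R4 (parallel, both between nodes 0 and 3) = 1/(1/390 + 1/150) = 108.3 Ω
  Rs1 = Rp1 + Rp2 (series, joined only at node 0) = 149.3 + 108.3 = 257.7 Ω
  Rp3 = R5 ‖ Rs1 (parallel, both between nodes 1 and 3) = 1/(1/36000 + 1/257.7) = 255.8 Ω
R_th = 255.8 Ω
I_n = V_th/R_th = -6.511/255.8 = -0.02545 A, and R_n = R_th = 255.8 Ω

Final answer: I_n = -0.02545 A, R_n = 255.8 Ω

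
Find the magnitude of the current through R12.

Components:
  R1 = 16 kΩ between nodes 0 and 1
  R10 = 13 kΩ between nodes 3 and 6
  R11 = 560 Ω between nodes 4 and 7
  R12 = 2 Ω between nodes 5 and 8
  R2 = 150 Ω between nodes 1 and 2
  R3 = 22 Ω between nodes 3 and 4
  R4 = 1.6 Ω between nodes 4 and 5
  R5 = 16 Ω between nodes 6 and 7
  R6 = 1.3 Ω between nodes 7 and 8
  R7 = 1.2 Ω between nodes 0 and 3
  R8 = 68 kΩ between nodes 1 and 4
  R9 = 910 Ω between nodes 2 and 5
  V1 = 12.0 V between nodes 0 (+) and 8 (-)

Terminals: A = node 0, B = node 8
Nodal analysis, taking node 8 as the 0 V reference.
Source V1 fixes V_0 = 12 V.
KCL at each unknown node (sum of currents leaving = 0; resistances in Ω):
  Node 1: (V_1 - 12)/16000 + (V_1 - V_2)/150 + (V_1 - V_4)/68000 = 0
  Node 2: (V_2 - V_1)/150 + (V_2 - V_5)/910 = 0
  Node 3: (V_3 - V_4)/22 + (V_3 - 12)/1.2 + (V_3 - V_6)/13000 = 0
  Node 4: (V_4 - V_3)/22 + (V_4 - V_5)/1.6 + (V_4 - V_1)/68000 + (V_4 - V_7)/560 = 0
  Node 5: (V_5 - V_4)/1.6 + (V_5 - V_2)/910 + (V_5 - 0)/2 = 0
  Node 6: (V_6 - V_7)/16 + (V_6 - V_3)/13000 = 0
  Node 7: (V_7 - V_6)/16 + (V_7 - 0)/1.3 + (V_7 - V_4)/560 = 0
Collecting terms (coefficients in siemens):
  0.006744·V_1 - 0.006667·V_2 - 0.00001471·V_4 = 0.00075
  0.007766·V_2 - 0.006667·V_1 - 0.001099·V_5 = 0
  0.8789·V_3 - 0.04545·V_4 - 0.00007692·V_6 = 10
  0.6723·V_4 - 0.00001471·V_1 - 0.04545·V_3 - 0.625·V_5 - 0.001786·V_7 = 0
  1.126·V_5 - 0.001099·V_2 - 0.625·V_4 = 0
  0.06258·V_6 - 0.00007692·V_3 - 0.0625·V_7 = 0
  0.8335·V_7 - 0.001786·V_4 - 0.0625·V_6 = 0
Solving these 7 simultaneous equations (Gaussian elimination) gives:
  V_1 = 1.582 V, V_2 = 1.485 V, V_3 = 11.46 V, V_4 = 1.604 V
  V_5 = 0.8917 V, V_6 = 0.01894 V, V_7 = 0.004857 V
I_R12 = (V_5 - V_8)/R12 = (0.8917 - 0)/2 = 0.4459 A
|I_R12| = 0.4459 A

Final answer: |I_R12| = 0.4459 A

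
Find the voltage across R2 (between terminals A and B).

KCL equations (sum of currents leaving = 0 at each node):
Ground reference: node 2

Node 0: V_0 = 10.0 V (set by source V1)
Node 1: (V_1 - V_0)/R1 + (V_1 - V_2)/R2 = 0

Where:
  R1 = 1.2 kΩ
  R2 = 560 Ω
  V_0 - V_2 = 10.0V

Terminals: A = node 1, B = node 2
R1 and R2 are in series across V1 (node 0 → node 1 → node 2), and the output A–B is taken across R2, so this is a voltage divider.
Series current: I = V1/(R1 + R2) = 10/(1200 + 560) = 10/1760 = 0.005682 A
V_R2 = I × R2 = V1 × R2/(R1 + R2) = 10 × 560/1760 = 3.182 V

Final answer: 3.182 V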